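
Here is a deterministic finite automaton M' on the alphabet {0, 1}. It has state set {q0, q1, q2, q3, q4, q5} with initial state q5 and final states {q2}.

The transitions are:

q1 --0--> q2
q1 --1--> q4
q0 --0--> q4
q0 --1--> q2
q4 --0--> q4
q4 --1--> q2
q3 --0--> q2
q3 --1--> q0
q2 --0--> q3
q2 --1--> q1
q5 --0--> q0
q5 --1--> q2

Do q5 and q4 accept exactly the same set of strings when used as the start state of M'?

Every state is reachable, so we keep all 6.
Start with accepting vs non-accepting: {q2} | {q0,q1,q3,q4,q5}.
On input 0, block {q0,q1,q3,q4,q5} splits into {q0,q4,q5} and {q1,q3}.
No further refinement is possible. Final partition (3 blocks): {q2} | {q0,q4,q5} | {q1,q3}.
q5 and q4 lie in the same block of the stable partition, so they are equivalent — no string distinguishes them.

Yes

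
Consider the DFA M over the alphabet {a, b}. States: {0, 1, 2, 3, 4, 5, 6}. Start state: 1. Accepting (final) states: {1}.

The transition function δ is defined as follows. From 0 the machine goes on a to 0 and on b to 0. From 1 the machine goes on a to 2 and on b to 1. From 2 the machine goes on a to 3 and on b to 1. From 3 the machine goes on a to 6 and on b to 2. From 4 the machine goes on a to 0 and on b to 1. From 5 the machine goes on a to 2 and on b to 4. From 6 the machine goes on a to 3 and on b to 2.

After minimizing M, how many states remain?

3

States {0,4,5} cannot be reached from the start state, so discard them.
P0 = {1} | {2,3,6}.
Split {2,3,6} by δ(·,b) → {3,6} and {2}.
No further refinement is possible. Final partition (3 blocks): {1} | {3,6} | {2}.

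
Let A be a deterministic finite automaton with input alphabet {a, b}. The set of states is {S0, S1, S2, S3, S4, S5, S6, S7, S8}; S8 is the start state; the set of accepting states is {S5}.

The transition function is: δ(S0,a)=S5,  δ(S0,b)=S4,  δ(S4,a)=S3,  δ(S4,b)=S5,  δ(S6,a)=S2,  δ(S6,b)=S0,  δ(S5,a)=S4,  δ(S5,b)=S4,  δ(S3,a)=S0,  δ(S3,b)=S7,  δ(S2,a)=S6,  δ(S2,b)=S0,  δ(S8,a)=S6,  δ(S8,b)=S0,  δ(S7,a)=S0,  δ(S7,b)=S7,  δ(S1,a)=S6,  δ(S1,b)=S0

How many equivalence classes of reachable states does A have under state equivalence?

First remove the unreachable states {S1}; 8 states remain.
Start with accepting vs non-accepting: {S5} | {S0,S2,S3,S4,S6,S7,S8}.
On input a, block {S0,S2,S3,S4,S6,S7,S8} splits into {S2,S3,S4,S6,S7,S8} and {S0}.
On input a, block {S2,S3,S4,S6,S7,S8} splits into {S2,S4,S6,S8} and {S3,S7}.
Refine {S2,S4,S6,S8} on symbol a: members go to different blocks, giving {S2,S6,S8} and {S4}.
No further refinement is possible. Final partition (5 blocks): {S5} | {S2,S6,S8} | {S0} | {S3,S7} | {S4}.

5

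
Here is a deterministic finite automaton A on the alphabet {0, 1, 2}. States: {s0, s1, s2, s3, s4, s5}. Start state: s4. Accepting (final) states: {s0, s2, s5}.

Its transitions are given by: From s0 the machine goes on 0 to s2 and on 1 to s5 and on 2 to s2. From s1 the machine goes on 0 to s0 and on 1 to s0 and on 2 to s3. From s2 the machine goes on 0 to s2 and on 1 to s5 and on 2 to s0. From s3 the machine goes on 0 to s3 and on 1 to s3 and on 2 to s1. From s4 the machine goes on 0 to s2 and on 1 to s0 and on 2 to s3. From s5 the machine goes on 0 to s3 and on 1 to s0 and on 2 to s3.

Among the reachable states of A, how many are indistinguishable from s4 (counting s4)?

Start with accepting vs non-accepting: {s0,s2,s5} | {s1,s3,s4}.
On input 0, block {s0,s2,s5} splits into {s0,s2} and {s5}.
On input 0, block {s1,s3,s4} splits into {s1,s4} and {s3}.
No further refinement is possible. Final partition (4 blocks): {s0,s2} | {s1,s4} | {s5} | {s3}.
The equivalence class containing s4 is {s1,s4}, of size 2.

2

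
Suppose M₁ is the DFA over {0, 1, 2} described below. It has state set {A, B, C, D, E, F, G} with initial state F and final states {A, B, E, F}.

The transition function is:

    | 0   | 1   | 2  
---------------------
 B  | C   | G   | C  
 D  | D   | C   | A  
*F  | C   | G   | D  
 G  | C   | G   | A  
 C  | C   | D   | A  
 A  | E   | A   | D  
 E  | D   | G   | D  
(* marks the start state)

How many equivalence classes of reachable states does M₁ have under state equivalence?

3

Reachable states from the start: {A,C,D,E,F,G}. Unreachable: {B} — drop them.
P0 = {A,E,F} | {C,D,G}.
On input 0, block {A,E,F} splits into {E,F} and {A}.
The partition is now stable with 3 blocks: {E,F} | {C,D,G} | {A}.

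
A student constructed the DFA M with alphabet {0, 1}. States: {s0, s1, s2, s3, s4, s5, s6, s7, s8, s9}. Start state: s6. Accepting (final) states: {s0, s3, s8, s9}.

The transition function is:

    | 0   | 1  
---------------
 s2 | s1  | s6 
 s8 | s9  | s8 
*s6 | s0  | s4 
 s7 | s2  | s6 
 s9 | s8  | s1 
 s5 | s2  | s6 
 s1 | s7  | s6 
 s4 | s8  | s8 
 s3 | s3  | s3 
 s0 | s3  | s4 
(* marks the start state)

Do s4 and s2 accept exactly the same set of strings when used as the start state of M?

No

First remove the unreachable states {s5}; 9 states remain.
Initial partition by acceptance: {s0,s3,s8,s9} | {s1,s2,s4,s6,s7}.
On input 1, block {s0,s3,s8,s9} splits into {s0,s9} and {s3,s8}.
Split {s1,s2,s4,s6,s7} by δ(·,0) → {s1,s2,s7} and {s4} and {s6}.
Refine {s0,s9} on symbol 1: members go to different blocks, giving {s0} and {s9}.
On input 0, block {s3,s8} splits into {s3} and {s8}.
Stable partition: {s0} | {s1,s2,s7} | {s3} | {s4} | {s6} | {s9} | {s8} — 7 equivalence classes.
s4 and s2 end up in different blocks, so they are distinguishable. For instance, the string '0' is accepted from only s4.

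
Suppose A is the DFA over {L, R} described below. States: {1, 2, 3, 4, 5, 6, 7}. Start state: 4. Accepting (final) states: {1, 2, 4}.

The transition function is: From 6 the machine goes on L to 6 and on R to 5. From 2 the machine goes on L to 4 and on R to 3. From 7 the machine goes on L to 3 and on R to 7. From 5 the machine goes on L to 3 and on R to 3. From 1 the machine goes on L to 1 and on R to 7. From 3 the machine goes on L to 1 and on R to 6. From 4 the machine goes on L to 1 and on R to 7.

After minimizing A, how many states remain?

States {2} cannot be reached from the start state, so discard them.
P0 = {1,4} | {3,5,6,7}.
Split {3,5,6,7} by δ(·,L) → {5,6,7} and {3}.
Refine {5,6,7} on symbol L: members go to different blocks, giving {5,7} and {6}.
Refine {5,7} on symbol R: members go to different blocks, giving {5} and {7}.
The partition is now stable with 5 blocks: {1,4} | {5} | {3} | {6} | {7}.

5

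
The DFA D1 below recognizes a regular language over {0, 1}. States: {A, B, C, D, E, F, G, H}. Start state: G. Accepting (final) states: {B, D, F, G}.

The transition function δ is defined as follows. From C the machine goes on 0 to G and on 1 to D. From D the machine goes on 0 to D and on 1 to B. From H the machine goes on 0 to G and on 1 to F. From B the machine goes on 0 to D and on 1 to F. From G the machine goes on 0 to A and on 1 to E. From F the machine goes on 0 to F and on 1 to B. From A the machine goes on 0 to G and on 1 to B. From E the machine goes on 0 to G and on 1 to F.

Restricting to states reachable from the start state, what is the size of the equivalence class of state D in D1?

Reachable states from the start: {A,B,D,E,F,G}. Unreachable: {C,H} — drop them.
Start with accepting vs non-accepting: {B,D,F,G} | {A,E}.
On input 0, block {B,D,F,G} splits into {B,D,F} and {G}.
The partition is now stable with 3 blocks: {B,D,F} | {A,E} | {G}.
State D belongs to the block {B,D,F}, which has 3 states.

3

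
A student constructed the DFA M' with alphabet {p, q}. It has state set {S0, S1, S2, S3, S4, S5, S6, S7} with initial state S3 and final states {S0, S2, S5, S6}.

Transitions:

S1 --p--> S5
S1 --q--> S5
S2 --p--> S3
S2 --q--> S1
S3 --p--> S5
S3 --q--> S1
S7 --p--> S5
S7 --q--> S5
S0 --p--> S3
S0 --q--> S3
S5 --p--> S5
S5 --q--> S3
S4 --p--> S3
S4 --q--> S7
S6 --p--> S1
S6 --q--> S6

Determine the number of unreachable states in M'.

BFS from S3 reaches {S1, S3, S5}; the 5 state(s) S0, S2, S4, S6, S7 are never visited.

5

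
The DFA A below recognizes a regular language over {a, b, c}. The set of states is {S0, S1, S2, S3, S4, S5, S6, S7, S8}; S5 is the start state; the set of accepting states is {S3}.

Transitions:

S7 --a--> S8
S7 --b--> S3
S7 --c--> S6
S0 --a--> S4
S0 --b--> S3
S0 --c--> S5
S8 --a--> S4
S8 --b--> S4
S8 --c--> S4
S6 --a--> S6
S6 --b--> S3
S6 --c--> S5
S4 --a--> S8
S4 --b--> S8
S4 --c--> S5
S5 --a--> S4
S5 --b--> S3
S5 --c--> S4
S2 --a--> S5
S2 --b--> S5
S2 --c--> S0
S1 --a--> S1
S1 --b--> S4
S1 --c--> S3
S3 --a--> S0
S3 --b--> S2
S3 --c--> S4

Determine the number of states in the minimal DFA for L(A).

6

First remove the unreachable states {S1,S6,S7}; 6 states remain.
P0 = {S3} | {S0,S2,S4,S5,S8}.
On input b, block {S0,S2,S4,S5,S8} splits into {S2,S4,S8} and {S0,S5}.
On input a, block {S2,S4,S8} splits into {S4,S8} and {S2}.
Refine {S4,S8} on symbol c: members go to different blocks, giving {S4} and {S8}.
On input c, block {S0,S5} splits into {S0} and {S5}.
No further refinement is possible. Final partition (6 blocks): {S3} | {S4} | {S0} | {S2} | {S8} | {S5}.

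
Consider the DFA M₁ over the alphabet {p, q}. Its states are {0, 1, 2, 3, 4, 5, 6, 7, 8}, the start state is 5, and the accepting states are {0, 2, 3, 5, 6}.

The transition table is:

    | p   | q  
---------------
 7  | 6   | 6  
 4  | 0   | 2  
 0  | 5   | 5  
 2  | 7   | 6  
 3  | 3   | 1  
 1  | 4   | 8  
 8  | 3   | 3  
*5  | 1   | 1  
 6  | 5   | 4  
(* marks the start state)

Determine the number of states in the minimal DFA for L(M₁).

9

All states are reachable from the start state.
Start with accepting vs non-accepting: {0,2,3,5,6} | {1,4,7,8}.
Refine {0,2,3,5,6} on symbol p: members go to different blocks, giving {0,3,6} and {2,5}.
On input p, block {0,3,6} splits into {0,6} and {3}.
On input q, block {0,6} splits into {0} and {6}.
Refine {1,4,7,8} on symbol p: members go to different blocks, giving {1} and {4} and {7} and {8}.
Split {2,5} by δ(·,p) → {2} and {5}.
Stable partition: {0} | {1} | {2} | {3} | {6} | {4} | {7} | {8} | {5} — 9 equivalence classes.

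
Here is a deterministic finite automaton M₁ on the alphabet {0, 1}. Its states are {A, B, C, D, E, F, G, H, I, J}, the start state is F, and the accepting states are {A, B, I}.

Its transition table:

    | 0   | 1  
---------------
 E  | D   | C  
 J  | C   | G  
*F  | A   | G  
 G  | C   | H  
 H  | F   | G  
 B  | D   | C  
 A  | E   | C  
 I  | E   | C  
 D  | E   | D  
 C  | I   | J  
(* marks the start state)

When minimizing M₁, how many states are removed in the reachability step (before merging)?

No path from F leads to B; the other 9 states are all reachable.

1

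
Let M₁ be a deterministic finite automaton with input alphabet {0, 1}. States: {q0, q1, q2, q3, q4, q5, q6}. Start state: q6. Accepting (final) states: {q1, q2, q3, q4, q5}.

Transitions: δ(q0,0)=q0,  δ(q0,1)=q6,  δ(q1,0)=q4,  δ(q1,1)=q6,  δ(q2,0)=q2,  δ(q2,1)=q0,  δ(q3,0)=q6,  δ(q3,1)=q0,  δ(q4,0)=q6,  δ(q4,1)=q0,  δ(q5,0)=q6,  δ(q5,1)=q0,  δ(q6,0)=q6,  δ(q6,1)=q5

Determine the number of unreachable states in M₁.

No path from q6 leads to q1, q2, q3, q4; the other 3 states are all reachable.

4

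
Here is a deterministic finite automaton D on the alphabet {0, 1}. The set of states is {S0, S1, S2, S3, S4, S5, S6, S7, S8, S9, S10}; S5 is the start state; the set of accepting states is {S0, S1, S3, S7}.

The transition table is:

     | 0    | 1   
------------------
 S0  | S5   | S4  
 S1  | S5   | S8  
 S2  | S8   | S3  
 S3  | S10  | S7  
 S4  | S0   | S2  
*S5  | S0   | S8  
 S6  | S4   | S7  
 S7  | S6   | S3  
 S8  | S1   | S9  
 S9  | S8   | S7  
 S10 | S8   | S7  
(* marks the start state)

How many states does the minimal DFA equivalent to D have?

P0 = {S0,S1,S3,S7} | {S2,S4,S5,S6,S8,S9,S10}.
Refine {S0,S1,S3,S7} on symbol 1: members go to different blocks, giving {S0,S1} and {S3,S7}.
Refine {S2,S4,S5,S6,S8,S9,S10} on symbol 0: members go to different blocks, giving {S2,S6,S9,S10} and {S4,S5,S8}.
On input 1, block {S4,S5,S8} splits into {S4,S8} and {S5}.
Stable partition: {S0,S1} | {S2,S6,S9,S10} | {S3,S7} | {S4,S8} | {S5} — 5 equivalence classes.

5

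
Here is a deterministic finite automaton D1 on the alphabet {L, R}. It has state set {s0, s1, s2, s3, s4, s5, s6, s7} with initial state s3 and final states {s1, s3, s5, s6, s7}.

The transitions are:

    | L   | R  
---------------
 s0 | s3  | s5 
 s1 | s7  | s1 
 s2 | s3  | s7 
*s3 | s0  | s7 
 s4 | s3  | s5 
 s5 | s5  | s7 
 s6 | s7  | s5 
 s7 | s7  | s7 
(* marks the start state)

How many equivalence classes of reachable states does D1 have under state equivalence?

Reachable states from the start: {s0,s3,s5,s7}. Unreachable: {s1,s2,s4,s6} — drop them.
Initial partition by acceptance: {s3,s5,s7} | {s0}.
On input L, block {s3,s5,s7} splits into {s5,s7} and {s3}.
Stable partition: {s5,s7} | {s0} | {s3} — 3 equivalence classes.

3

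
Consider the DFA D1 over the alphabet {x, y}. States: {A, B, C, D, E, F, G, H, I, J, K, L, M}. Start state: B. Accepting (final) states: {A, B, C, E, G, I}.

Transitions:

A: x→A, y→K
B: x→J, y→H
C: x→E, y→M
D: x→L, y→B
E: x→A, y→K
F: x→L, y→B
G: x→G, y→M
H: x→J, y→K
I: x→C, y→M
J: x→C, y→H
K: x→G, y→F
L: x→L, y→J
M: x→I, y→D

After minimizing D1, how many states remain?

Every state is reachable, so we keep all 13.
Initial partition by acceptance: {A,B,C,E,G,I} | {D,F,H,J,K,L,M}.
Refine {A,B,C,E,G,I} on symbol x: members go to different blocks, giving {A,C,E,G,I} and {B}.
On input x, block {D,F,H,J,K,L,M} splits into {D,F,H,L} and {J,K,M}.
Refine {D,F,H,L} on symbol x: members go to different blocks, giving {D,F,L} and {H}.
Refine {D,F,L} on symbol y: members go to different blocks, giving {D,F} and {L}.
Split {J,K,M} by δ(·,y) → {K,M} and {J}.
Stable partition: {A,C,E,G,I} | {D,F} | {B} | {K,M} | {H} | {L} | {J} — 7 equivalence classes.

7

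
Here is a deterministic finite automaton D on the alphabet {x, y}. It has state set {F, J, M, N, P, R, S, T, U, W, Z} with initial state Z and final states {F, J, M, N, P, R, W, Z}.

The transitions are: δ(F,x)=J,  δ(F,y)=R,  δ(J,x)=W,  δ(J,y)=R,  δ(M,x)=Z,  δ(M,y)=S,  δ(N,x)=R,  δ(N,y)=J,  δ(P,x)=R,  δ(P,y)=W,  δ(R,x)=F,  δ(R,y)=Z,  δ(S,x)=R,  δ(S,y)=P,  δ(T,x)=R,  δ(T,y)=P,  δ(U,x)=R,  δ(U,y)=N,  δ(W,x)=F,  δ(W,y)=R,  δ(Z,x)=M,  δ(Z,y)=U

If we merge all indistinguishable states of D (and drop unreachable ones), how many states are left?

5

States {T} cannot be reached from the start state, so discard them.
P0 = {F,J,M,N,P,R,W,Z} | {S,U}.
Split {F,J,M,N,P,R,W,Z} by δ(·,y) → {F,J,N,P,R,W} and {M,Z}.
On input y, block {F,J,N,P,R,W} splits into {F,J,N,P,W} and {R}.
Split {F,J,N,P,W} by δ(·,x) → {F,J,W} and {N,P}.
Stable partition: {F,J,W} | {S,U} | {M,Z} | {R} | {N,P} — 5 equivalence classes.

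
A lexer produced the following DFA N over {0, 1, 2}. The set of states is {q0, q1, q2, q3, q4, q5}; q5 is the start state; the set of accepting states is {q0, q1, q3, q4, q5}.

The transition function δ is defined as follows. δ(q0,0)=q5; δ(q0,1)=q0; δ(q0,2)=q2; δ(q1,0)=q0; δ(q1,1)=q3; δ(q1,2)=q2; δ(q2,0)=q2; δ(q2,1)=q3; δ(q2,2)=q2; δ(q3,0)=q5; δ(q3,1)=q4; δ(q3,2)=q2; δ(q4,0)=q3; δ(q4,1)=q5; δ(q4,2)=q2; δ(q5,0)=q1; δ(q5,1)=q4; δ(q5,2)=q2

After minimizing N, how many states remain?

2

P0 = {q0,q1,q3,q4,q5} | {q2}.
No further refinement is possible. Final partition (2 blocks): {q0,q1,q3,q4,q5} | {q2}.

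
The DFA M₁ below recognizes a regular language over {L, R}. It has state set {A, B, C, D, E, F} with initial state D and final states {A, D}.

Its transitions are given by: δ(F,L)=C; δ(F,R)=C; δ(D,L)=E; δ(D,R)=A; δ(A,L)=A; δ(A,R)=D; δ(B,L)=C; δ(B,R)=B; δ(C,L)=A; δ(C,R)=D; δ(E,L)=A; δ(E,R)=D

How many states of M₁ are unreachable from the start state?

3

BFS from D reaches {A, D, E}; the 3 state(s) B, C, F are never visited.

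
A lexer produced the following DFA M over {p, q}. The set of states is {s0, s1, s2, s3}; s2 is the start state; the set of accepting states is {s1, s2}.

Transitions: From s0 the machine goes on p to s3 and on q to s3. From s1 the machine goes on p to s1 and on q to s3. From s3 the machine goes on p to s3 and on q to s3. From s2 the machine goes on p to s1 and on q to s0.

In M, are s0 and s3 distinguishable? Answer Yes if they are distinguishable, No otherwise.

P0 = {s1,s2} | {s0,s3}.
The partition is now stable with 2 blocks: {s1,s2} | {s0,s3}.
s0 and s3 lie in the same block of the stable partition, so they are equivalent — no string distinguishes them.

No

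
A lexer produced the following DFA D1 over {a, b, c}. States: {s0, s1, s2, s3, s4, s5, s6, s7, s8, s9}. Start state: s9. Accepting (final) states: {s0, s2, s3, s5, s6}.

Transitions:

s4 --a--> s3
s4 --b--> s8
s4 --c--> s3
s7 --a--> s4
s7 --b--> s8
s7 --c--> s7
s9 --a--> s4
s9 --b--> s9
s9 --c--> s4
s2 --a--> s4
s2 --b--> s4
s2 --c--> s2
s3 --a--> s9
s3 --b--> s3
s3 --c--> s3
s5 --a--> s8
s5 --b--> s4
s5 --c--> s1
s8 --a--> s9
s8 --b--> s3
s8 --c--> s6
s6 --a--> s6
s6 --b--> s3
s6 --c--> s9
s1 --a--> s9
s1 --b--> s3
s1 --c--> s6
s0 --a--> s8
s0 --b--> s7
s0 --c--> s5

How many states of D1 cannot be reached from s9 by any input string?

No path from s9 leads to s0, s1, s2, s5, s7; the other 5 states are all reachable.

5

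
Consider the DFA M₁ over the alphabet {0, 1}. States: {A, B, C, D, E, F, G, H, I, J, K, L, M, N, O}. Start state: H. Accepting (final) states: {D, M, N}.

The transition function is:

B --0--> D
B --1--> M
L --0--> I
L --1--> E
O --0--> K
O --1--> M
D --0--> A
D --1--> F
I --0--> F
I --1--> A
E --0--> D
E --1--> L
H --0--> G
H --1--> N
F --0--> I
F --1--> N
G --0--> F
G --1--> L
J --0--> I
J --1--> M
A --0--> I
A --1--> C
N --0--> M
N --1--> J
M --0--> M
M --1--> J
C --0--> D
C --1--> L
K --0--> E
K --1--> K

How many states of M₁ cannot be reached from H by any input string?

3

No path from H leads to B, K, O; the other 12 states are all reachable.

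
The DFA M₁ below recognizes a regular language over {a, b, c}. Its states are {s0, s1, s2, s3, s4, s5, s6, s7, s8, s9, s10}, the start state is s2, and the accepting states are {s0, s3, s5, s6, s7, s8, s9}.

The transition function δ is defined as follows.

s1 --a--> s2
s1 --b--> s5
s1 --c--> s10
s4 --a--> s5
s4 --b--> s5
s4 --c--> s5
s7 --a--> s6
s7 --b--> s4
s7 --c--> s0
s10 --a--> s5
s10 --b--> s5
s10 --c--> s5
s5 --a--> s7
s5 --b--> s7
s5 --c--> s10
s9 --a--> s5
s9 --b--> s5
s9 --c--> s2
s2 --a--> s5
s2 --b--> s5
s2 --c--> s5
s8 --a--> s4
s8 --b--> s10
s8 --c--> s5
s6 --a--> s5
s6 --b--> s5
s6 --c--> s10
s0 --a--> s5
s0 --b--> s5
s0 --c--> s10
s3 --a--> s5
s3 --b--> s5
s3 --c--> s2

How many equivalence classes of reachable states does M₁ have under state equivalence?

First remove the unreachable states {s1,s3,s8,s9}; 7 states remain.
Start with accepting vs non-accepting: {s0,s5,s6,s7} | {s2,s4,s10}.
On input b, block {s0,s5,s6,s7} splits into {s0,s5,s6} and {s7}.
Split {s0,s5,s6} by δ(·,a) → {s0,s6} and {s5}.
Stable partition: {s0,s6} | {s2,s4,s10} | {s7} | {s5} — 4 equivalence classes.

4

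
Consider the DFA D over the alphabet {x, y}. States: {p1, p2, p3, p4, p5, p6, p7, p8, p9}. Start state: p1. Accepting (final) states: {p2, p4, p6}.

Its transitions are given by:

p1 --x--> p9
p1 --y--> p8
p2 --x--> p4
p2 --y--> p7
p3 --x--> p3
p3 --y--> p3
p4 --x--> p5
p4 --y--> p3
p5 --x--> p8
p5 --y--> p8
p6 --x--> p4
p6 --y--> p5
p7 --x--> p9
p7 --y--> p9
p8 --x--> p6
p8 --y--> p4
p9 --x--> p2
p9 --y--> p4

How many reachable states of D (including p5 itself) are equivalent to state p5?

Start with accepting vs non-accepting: {p2,p4,p6} | {p1,p3,p5,p7,p8,p9}.
Refine {p2,p4,p6} on symbol x: members go to different blocks, giving {p2,p6} and {p4}.
Split {p1,p3,p5,p7,p8,p9} by δ(·,x) → {p1,p3,p5,p7} and {p8,p9}.
Split {p1,p3,p5,p7} by δ(·,x) → {p1,p5,p7} and {p3}.
The partition is now stable with 5 blocks: {p2,p6} | {p1,p5,p7} | {p4} | {p8,p9} | {p3}.
The equivalence class containing p5 is {p1,p5,p7}, of size 3.

3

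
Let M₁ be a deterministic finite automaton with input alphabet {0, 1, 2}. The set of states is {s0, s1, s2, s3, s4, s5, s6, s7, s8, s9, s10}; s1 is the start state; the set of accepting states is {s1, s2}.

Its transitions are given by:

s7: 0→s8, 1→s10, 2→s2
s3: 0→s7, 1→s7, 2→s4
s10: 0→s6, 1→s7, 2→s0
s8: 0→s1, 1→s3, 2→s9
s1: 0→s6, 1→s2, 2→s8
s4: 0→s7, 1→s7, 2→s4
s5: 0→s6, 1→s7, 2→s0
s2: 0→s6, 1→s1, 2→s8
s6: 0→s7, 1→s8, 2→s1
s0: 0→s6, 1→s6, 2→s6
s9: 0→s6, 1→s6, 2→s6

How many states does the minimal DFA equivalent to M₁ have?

7

Reachable states from the start: {s0,s1,s2,s3,s4,s6,s7,s8,s9,s10}. Unreachable: {s5} — drop them.
Initial partition by acceptance: {s1,s2} | {s0,s3,s4,s6,s7,s8,s9,s10}.
Refine {s0,s3,s4,s6,s7,s8,s9,s10} on symbol 0: members go to different blocks, giving {s0,s3,s4,s6,s7,s9,s10} and {s8}.
On input 0, block {s0,s3,s4,s6,s7,s9,s10} splits into {s0,s3,s4,s6,s9,s10} and {s7}.
Refine {s0,s3,s4,s6,s9,s10} on symbol 0: members go to different blocks, giving {s0,s9,s10} and {s3,s4,s6}.
Refine {s0,s9,s10} on symbol 1: members go to different blocks, giving {s0,s9} and {s10}.
On input 1, block {s3,s4,s6} splits into {s3,s4} and {s6}.
Stable partition: {s1,s2} | {s0,s9} | {s8} | {s7} | {s3,s4} | {s10} | {s6} — 7 equivalence classes.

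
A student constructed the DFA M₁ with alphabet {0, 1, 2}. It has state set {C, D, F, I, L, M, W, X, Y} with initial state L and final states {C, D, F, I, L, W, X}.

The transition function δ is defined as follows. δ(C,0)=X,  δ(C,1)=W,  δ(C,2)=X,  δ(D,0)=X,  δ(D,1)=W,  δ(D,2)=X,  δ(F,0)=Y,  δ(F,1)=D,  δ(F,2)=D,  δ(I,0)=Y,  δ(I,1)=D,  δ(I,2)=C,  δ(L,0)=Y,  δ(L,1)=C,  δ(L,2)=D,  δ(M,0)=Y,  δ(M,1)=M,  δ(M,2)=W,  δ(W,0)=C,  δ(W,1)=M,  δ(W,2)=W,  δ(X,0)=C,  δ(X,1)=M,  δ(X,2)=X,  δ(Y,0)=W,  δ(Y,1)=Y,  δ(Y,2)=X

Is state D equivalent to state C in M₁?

Reachable states from the start: {C,D,L,M,W,X,Y}. Unreachable: {F,I} — drop them.
Initial partition by acceptance: {C,D,L,W,X} | {M,Y}.
Split {C,D,L,W,X} by δ(·,0) → {C,D,W,X} and {L}.
Refine {C,D,W,X} on symbol 1: members go to different blocks, giving {C,D} and {W,X}.
On input 0, block {M,Y} splits into {M} and {Y}.
No further refinement is possible. Final partition (5 blocks): {C,D} | {M} | {L} | {W,X} | {Y}.
D and C lie in the same block of the stable partition, so they are equivalent — no string distinguishes them.

Yes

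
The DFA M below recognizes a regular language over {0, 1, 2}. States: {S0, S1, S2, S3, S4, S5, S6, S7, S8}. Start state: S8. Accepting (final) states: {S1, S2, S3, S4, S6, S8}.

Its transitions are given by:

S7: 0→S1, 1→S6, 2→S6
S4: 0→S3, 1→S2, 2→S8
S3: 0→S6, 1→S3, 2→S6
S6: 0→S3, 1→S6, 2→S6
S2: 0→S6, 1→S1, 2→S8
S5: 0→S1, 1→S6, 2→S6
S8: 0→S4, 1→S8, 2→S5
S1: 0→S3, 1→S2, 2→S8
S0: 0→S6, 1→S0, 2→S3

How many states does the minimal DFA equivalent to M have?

First remove the unreachable states {S0,S7}; 7 states remain.
P0 = {S1,S2,S3,S4,S6,S8} | {S5}.
On input 2, block {S1,S2,S3,S4,S6,S8} splits into {S1,S2,S3,S4,S6} and {S8}.
Split {S1,S2,S3,S4,S6} by δ(·,2) → {S1,S2,S4} and {S3,S6}.
Stable partition: {S1,S2,S4} | {S5} | {S8} | {S3,S6} — 4 equivalence classes.

4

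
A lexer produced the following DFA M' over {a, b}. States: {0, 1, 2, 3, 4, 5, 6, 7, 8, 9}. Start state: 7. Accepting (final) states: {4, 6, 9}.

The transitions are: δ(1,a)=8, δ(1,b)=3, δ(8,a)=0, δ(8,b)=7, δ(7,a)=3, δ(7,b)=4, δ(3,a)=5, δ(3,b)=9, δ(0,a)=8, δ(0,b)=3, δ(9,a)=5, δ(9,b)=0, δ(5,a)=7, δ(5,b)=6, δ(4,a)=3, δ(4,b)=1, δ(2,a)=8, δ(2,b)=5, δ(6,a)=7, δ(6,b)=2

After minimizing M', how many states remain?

3

P0 = {4,6,9} | {0,1,2,3,5,7,8}.
Split {0,1,2,3,5,7,8} by δ(·,b) → {0,1,2,8} and {3,5,7}.
The partition is now stable with 3 blocks: {4,6,9} | {0,1,2,8} | {3,5,7}.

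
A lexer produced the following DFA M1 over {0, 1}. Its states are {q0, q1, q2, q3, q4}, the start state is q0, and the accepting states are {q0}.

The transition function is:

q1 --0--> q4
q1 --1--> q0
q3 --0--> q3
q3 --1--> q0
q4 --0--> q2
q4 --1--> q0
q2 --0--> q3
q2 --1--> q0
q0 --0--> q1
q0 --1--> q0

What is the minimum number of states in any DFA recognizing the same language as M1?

2

P0 = {q0} | {q1,q2,q3,q4}.
No further refinement is possible. Final partition (2 blocks): {q0} | {q1,q2,q3,q4}.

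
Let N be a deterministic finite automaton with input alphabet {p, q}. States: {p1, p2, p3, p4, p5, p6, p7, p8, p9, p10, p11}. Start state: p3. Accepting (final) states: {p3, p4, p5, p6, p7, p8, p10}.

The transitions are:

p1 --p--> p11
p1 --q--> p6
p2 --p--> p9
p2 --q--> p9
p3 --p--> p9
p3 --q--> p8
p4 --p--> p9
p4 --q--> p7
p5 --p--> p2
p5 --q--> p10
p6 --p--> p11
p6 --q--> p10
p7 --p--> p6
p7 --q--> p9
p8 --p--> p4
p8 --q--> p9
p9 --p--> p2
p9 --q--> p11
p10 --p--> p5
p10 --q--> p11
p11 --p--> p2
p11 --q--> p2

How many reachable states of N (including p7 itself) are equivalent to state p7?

States {p1} cannot be reached from the start state, so discard them.
Start with accepting vs non-accepting: {p3,p4,p5,p6,p7,p8,p10} | {p2,p9,p11}.
Split {p3,p4,p5,p6,p7,p8,p10} by δ(·,p) → {p3,p4,p5,p6} and {p7,p8,p10}.
Stable partition: {p3,p4,p5,p6} | {p2,p9,p11} | {p7,p8,p10} — 3 equivalence classes.
The equivalence class containing p7 is {p7,p8,p10}, of size 3.

3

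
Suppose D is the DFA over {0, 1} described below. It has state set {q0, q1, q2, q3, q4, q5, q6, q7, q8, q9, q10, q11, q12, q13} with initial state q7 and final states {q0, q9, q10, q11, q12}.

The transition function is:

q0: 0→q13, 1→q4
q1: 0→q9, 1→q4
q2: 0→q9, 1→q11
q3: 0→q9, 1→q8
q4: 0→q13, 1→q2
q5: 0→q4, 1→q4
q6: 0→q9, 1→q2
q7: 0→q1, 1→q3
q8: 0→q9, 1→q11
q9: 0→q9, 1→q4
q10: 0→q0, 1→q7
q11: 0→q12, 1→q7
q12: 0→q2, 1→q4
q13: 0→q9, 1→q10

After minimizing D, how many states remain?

States {q5,q6} cannot be reached from the start state, so discard them.
Start with accepting vs non-accepting: {q0,q9,q10,q11,q12} | {q1,q2,q3,q4,q7,q8,q13}.
Split {q0,q9,q10,q11,q12} by δ(·,0) → {q9,q10,q11} and {q0,q12}.
On input 0, block {q9,q10,q11} splits into {q10,q11} and {q9}.
Refine {q1,q2,q3,q4,q7,q8,q13} on symbol 0: members go to different blocks, giving {q1,q2,q3,q8,q13} and {q4,q7}.
Refine {q1,q2,q3,q8,q13} on symbol 1: members go to different blocks, giving {q2,q8,q13} and {q1} and {q3}.
Split {q4,q7} by δ(·,0) → {q4} and {q7}.
No further refinement is possible. Final partition (8 blocks): {q10,q11} | {q2,q8,q13} | {q0,q12} | {q9} | {q4} | {q1} | {q3} | {q7}.

8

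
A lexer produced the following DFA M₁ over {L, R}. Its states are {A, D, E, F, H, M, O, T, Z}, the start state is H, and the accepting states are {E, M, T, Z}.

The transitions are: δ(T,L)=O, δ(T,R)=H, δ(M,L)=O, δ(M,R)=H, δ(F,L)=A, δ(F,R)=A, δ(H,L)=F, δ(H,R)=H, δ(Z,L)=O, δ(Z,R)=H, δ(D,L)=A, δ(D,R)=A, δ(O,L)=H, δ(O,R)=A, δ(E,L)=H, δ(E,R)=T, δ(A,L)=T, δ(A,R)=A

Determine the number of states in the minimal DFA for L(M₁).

First remove the unreachable states {D,E,M,Z}; 5 states remain.
P0 = {T} | {A,F,H,O}.
Refine {A,F,H,O} on symbol L: members go to different blocks, giving {F,H,O} and {A}.
Refine {F,H,O} on symbol L: members go to different blocks, giving {H,O} and {F}.
Split {H,O} by δ(·,L) → {O} and {H}.
The partition is now stable with 5 blocks: {T} | {O} | {A} | {F} | {H}.

5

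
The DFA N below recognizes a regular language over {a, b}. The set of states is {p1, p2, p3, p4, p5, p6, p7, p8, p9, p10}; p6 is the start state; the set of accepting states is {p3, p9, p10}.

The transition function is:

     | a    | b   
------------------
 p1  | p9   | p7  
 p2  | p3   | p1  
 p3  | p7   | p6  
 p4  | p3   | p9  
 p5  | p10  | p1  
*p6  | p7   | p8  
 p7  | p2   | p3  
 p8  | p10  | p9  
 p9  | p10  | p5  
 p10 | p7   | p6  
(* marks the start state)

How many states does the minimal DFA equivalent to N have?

7

States {p4} cannot be reached from the start state, so discard them.
Start with accepting vs non-accepting: {p3,p9,p10} | {p1,p2,p5,p6,p7,p8}.
On input a, block {p3,p9,p10} splits into {p3,p10} and {p9}.
Refine {p1,p2,p5,p6,p7,p8} on symbol a: members go to different blocks, giving {p2,p5,p8} and {p6,p7} and {p1}.
Refine {p2,p5,p8} on symbol b: members go to different blocks, giving {p2,p5} and {p8}.
Split {p6,p7} by δ(·,a) → {p6} and {p7}.
Stable partition: {p3,p10} | {p2,p5} | {p9} | {p6} | {p1} | {p8} | {p7} — 7 equivalence classes.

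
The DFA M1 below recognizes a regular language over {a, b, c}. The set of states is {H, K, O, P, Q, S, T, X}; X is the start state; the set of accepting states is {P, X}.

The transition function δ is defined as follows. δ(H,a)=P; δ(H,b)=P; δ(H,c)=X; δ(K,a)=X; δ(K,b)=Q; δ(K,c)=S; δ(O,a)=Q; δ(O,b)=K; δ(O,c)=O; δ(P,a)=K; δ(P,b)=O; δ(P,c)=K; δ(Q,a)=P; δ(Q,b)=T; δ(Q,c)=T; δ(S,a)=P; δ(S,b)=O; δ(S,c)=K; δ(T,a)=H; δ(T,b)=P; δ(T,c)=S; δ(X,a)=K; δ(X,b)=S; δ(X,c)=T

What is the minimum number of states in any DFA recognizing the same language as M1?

Every state is reachable, so we keep all 8.
Initial partition by acceptance: {P,X} | {H,K,O,Q,S,T}.
Refine {H,K,O,Q,S,T} on symbol a: members go to different blocks, giving {H,K,Q,S} and {O,T}.
Refine {P,X} on symbol b: members go to different blocks, giving {P} and {X}.
Refine {H,K,Q,S} on symbol a: members go to different blocks, giving {H,Q,S} and {K}.
Refine {H,Q,S} on symbol b: members go to different blocks, giving {Q,S} and {H}.
Refine {Q,S} on symbol c: members go to different blocks, giving {Q} and {S}.
Split {O,T} by δ(·,a) → {O} and {T}.
The partition is now stable with 8 blocks: {P} | {Q} | {O} | {X} | {K} | {H} | {S} | {T}.

8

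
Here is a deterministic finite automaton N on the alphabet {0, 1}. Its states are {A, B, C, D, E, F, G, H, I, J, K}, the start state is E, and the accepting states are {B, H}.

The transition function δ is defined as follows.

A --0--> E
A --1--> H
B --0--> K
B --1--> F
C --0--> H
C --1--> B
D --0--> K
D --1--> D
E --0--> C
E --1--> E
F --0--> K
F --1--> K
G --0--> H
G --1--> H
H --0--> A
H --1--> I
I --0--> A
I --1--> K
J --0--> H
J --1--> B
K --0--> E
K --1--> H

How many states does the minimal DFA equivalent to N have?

Reachable states from the start: {A,B,C,E,F,H,I,K}. Unreachable: {D,G,J} — drop them.
Initial partition by acceptance: {B,H} | {A,C,E,F,I,K}.
On input 0, block {A,C,E,F,I,K} splits into {A,E,F,I,K} and {C}.
Refine {A,E,F,I,K} on symbol 0: members go to different blocks, giving {A,F,I,K} and {E}.
On input 0, block {A,F,I,K} splits into {A,K} and {F,I}.
Stable partition: {B,H} | {A,K} | {C} | {E} | {F,I} — 5 equivalence classes.

5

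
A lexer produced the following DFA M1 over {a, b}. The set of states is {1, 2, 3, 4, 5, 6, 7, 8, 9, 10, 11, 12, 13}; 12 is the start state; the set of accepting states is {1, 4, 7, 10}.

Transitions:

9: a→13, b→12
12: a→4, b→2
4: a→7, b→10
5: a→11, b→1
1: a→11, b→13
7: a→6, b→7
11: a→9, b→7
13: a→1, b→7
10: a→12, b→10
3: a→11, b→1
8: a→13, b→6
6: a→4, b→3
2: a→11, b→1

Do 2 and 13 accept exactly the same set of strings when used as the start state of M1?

No

States {5,8} cannot be reached from the start state, so discard them.
Initial partition by acceptance: {1,4,7,10} | {2,3,6,9,11,12,13}.
Split {1,4,7,10} by δ(·,a) → {1,7,10} and {4}.
Split {1,7,10} by δ(·,b) → {7,10} and {1}.
Refine {2,3,6,9,11,12,13} on symbol a: members go to different blocks, giving {2,3,9,11} and {6,12} and {13}.
On input a, block {2,3,9,11} splits into {2,3,11} and {9}.
Refine {2,3,11} on symbol a: members go to different blocks, giving {2,3} and {11}.
The partition is now stable with 8 blocks: {7,10} | {2,3} | {4} | {1} | {6,12} | {13} | {9} | {11}.
2 and 13 end up in different blocks, so they are distinguishable. For instance, the string 'a' is accepted from only 13.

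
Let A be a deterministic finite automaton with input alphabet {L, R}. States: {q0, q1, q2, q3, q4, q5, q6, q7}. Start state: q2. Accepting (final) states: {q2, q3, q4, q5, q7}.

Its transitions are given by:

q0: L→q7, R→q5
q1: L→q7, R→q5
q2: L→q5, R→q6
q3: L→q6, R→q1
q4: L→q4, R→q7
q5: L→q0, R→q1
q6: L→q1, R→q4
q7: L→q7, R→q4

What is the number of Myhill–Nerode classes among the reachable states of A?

5

States {q3} cannot be reached from the start state, so discard them.
P0 = {q2,q4,q5,q7} | {q0,q1,q6}.
On input L, block {q2,q4,q5,q7} splits into {q2,q4,q7} and {q5}.
Split {q2,q4,q7} by δ(·,L) → {q4,q7} and {q2}.
Refine {q0,q1,q6} on symbol L: members go to different blocks, giving {q0,q1} and {q6}.
The partition is now stable with 5 blocks: {q4,q7} | {q0,q1} | {q5} | {q2} | {q6}.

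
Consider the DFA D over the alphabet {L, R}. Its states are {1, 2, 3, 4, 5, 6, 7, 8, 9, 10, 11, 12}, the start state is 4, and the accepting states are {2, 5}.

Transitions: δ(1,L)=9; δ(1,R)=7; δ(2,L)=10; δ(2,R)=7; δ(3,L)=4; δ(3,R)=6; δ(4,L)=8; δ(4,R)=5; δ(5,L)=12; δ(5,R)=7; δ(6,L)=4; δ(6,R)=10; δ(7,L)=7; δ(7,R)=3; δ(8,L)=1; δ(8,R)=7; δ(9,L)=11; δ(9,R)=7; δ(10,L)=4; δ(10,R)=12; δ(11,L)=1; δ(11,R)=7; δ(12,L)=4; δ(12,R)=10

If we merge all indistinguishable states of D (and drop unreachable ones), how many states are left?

5

Reachable states from the start: {1,3,4,5,6,7,8,9,10,11,12}. Unreachable: {2} — drop them.
Start with accepting vs non-accepting: {5} | {1,3,4,6,7,8,9,10,11,12}.
On input R, block {1,3,4,6,7,8,9,10,11,12} splits into {1,3,6,7,8,9,10,11,12} and {4}.
Refine {1,3,6,7,8,9,10,11,12} on symbol L: members go to different blocks, giving {1,7,8,9,11} and {3,6,10,12}.
Split {1,7,8,9,11} by δ(·,R) → {1,8,9,11} and {7}.
No further refinement is possible. Final partition (5 blocks): {5} | {1,8,9,11} | {4} | {3,6,10,12} | {7}.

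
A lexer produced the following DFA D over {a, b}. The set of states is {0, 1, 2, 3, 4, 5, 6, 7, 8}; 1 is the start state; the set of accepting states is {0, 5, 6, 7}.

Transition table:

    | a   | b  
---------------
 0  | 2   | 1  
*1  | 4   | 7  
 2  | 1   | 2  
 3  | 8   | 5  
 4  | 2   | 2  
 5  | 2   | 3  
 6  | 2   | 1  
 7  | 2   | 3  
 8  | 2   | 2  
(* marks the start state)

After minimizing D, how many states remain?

4

States {0,6} cannot be reached from the start state, so discard them.
P0 = {5,7} | {1,2,3,4,8}.
Refine {1,2,3,4,8} on symbol b: members go to different blocks, giving {2,4,8} and {1,3}.
On input a, block {2,4,8} splits into {4,8} and {2}.
No further refinement is possible. Final partition (4 blocks): {5,7} | {4,8} | {1,3} | {2}.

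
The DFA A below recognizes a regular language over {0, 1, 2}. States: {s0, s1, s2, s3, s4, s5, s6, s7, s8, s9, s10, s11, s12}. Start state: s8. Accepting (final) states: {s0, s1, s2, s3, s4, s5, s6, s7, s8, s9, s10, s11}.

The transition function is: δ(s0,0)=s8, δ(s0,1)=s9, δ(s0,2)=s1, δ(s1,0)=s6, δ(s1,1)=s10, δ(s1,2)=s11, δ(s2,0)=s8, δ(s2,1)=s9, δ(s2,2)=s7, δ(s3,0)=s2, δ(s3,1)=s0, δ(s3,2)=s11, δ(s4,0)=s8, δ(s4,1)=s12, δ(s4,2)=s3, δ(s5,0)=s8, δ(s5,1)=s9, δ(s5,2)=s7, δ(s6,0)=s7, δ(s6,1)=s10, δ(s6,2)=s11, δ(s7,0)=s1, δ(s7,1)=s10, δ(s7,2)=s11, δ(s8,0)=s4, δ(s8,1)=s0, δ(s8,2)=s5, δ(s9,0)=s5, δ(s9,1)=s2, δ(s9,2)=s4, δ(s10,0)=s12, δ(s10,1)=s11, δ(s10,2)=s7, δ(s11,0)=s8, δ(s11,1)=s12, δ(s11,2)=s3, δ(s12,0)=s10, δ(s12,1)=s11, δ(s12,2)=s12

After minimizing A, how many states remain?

All states are reachable from the start state.
P0 = {s0,s1,s2,s3,s4,s5,s6,s7,s8,s9,s10,s11} | {s12}.
Split {s0,s1,s2,s3,s4,s5,s6,s7,s8,s9,s10,s11} by δ(·,0) → {s0,s1,s2,s3,s4,s5,s6,s7,s8,s9,s11} and {s10}.
Split {s0,s1,s2,s3,s4,s5,s6,s7,s8,s9,s11} by δ(·,1) → {s0,s2,s3,s5,s8,s9} and {s1,s6,s7} and {s4,s11}.
Refine {s0,s2,s3,s5,s8,s9} on symbol 0: members go to different blocks, giving {s0,s2,s3,s5,s9} and {s8}.
Refine {s0,s2,s3,s5,s9} on symbol 0: members go to different blocks, giving {s0,s2,s5} and {s3,s9}.
The partition is now stable with 7 blocks: {s0,s2,s5} | {s12} | {s10} | {s1,s6,s7} | {s4,s11} | {s8} | {s3,s9}.

7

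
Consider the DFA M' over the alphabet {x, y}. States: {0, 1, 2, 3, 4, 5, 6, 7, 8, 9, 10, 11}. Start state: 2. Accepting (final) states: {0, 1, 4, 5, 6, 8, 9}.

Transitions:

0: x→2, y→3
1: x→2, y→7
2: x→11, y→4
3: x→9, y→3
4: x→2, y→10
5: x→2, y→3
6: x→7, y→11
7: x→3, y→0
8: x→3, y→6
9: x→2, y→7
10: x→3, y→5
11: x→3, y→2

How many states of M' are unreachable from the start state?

BFS from 2 reaches {0, 2, 3, 4, 5, 7, 9, 10, 11}; the 3 state(s) 1, 6, 8 are never visited.

3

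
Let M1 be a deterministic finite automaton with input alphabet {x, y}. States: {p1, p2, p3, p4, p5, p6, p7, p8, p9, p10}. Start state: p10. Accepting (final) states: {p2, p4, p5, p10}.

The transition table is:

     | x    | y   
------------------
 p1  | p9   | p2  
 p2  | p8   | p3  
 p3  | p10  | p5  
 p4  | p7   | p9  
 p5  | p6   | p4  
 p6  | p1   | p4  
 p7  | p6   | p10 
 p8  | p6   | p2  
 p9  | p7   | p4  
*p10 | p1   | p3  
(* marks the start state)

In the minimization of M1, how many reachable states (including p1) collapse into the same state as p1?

All states are reachable from the start state.
Start with accepting vs non-accepting: {p2,p4,p5,p10} | {p1,p3,p6,p7,p8,p9}.
On input y, block {p2,p4,p5,p10} splits into {p2,p4,p10} and {p5}.
Refine {p1,p3,p6,p7,p8,p9} on symbol x: members go to different blocks, giving {p1,p6,p7,p8,p9} and {p3}.
Split {p2,p4,p10} by δ(·,y) → {p2,p10} and {p4}.
Refine {p1,p6,p7,p8,p9} on symbol y: members go to different blocks, giving {p1,p7,p8} and {p6,p9}.
No further refinement is possible. Final partition (6 blocks): {p2,p10} | {p1,p7,p8} | {p5} | {p3} | {p4} | {p6,p9}.
State p1 belongs to the block {p1,p7,p8}, which has 3 states.

3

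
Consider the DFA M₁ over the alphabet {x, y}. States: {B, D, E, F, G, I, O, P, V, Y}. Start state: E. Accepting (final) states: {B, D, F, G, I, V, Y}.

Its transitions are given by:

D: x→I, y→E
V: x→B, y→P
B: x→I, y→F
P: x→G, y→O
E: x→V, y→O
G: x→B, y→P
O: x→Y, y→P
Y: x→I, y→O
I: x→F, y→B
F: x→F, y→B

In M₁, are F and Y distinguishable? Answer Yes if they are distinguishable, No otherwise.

Yes

First remove the unreachable states {D}; 9 states remain.
P0 = {B,F,G,I,V,Y} | {E,O,P}.
Refine {B,F,G,I,V,Y} on symbol y: members go to different blocks, giving {B,F,I} and {G,V,Y}.
The partition is now stable with 3 blocks: {B,F,I} | {E,O,P} | {G,V,Y}.
F and Y end up in different blocks, so they are distinguishable. For instance, the string 'y' is accepted from only F.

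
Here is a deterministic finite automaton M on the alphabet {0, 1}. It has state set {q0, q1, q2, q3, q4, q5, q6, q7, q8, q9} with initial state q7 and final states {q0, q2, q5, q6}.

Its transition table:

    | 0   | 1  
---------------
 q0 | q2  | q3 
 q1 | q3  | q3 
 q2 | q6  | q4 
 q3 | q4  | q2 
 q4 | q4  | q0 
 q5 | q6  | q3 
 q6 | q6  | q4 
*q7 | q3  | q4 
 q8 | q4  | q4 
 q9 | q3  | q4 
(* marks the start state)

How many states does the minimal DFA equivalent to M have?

3

Reachable states from the start: {q0,q2,q3,q4,q6,q7}. Unreachable: {q1,q5,q8,q9} — drop them.
Start with accepting vs non-accepting: {q0,q2,q6} | {q3,q4,q7}.
Refine {q3,q4,q7} on symbol 1: members go to different blocks, giving {q3,q4} and {q7}.
The partition is now stable with 3 blocks: {q0,q2,q6} | {q3,q4} | {q7}.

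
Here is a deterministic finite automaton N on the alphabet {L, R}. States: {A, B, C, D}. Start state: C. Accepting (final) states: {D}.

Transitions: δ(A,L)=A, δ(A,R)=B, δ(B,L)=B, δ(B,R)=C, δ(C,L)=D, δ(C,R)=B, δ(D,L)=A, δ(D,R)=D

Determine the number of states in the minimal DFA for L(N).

4

Every state is reachable, so we keep all 4.
Initial partition by acceptance: {D} | {A,B,C}.
Refine {A,B,C} on symbol L: members go to different blocks, giving {A,B} and {C}.
On input R, block {A,B} splits into {A} and {B}.
Stable partition: {D} | {A} | {C} | {B} — 4 equivalence classes.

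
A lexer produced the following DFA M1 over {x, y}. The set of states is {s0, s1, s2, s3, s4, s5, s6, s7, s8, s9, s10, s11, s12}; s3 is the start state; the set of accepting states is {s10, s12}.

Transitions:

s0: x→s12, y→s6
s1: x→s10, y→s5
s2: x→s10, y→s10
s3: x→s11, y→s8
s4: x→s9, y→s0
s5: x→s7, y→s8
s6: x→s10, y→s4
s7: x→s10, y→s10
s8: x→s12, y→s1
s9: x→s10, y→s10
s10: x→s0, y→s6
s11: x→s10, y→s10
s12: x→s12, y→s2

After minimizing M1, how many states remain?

Every state is reachable, so we keep all 13.
Initial partition by acceptance: {s10,s12} | {s0,s1,s2,s3,s4,s5,s6,s7,s8,s9,s11}.
Refine {s10,s12} on symbol x: members go to different blocks, giving {s10} and {s12}.
Split {s0,s1,s2,s3,s4,s5,s6,s7,s8,s9,s11} by δ(·,x) → {s1,s2,s6,s7,s9,s11} and {s3,s4,s5} and {s0,s8}.
Split {s1,s2,s6,s7,s9,s11} by δ(·,y) → {s2,s7,s9,s11} and {s1,s6}.
Stable partition: {s10} | {s2,s7,s9,s11} | {s12} | {s3,s4,s5} | {s0,s8} | {s1,s6} — 6 equivalence classes.

6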